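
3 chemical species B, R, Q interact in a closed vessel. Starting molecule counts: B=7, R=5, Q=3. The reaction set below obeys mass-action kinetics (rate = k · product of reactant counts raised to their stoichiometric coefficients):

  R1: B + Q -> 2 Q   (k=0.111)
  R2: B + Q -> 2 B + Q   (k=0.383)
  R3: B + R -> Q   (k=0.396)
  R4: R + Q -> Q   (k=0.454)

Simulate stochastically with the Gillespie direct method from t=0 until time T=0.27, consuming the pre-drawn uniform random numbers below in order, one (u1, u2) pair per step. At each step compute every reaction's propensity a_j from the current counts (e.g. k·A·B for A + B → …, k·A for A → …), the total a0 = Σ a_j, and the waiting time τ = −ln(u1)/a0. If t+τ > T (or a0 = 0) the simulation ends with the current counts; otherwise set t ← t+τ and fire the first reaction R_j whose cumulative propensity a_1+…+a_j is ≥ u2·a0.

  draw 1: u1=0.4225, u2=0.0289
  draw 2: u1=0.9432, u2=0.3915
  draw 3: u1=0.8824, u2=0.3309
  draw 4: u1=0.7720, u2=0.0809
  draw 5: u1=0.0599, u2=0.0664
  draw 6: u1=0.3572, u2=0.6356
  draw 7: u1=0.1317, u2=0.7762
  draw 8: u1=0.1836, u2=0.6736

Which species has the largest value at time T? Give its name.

t=0.000: B=7 R=5 Q=3
Draw 1: a1=2.331, a2=8.043, a3=13.860, a4=6.810, a0=31.044; τ=−ln(0.4225)/31.044=0.028 → t=0.028; u2·a0=0.0289·31.044=0.897 ≤ a1=2.331 → R1 fires; B=6 R=5 Q=4
Draw 2: a1=2.664, a2=9.192, a3=11.880, a4=9.080, a0=32.816; τ=−ln(0.9432)/32.816=0.002 → t=0.030; u2·a0=0.3915·32.816=12.847; a1+a2=11.856 < 12.847 ≤ a1+…+a3=23.736 → R3 fires; B=5 R=4 Q=5
Draw 3: a1=2.775, a2=9.575, a3=7.920, a4=9.080, a0=29.350; τ=−ln(0.8824)/29.350=0.004 → t=0.034; u2·a0=0.3309·29.350=9.712; a1=2.775 < 9.712 ≤ a1+a2=12.350 → R2 fires; B=6 R=4 Q=5
Draw 4: a1=3.330, a2=11.490, a3=9.504, a4=9.080, a0=33.404; τ=−ln(0.7720)/33.404=0.008 → t=0.042; u2·a0=0.0809·33.404=2.702 ≤ a1=3.330 → R1 fires; B=5 R=4 Q=6
Draw 5: a1=3.330, a2=11.490, a3=7.920, a4=10.896, a0=33.636; τ=−ln(0.0599)/33.636=0.084 → t=0.125; u2·a0=0.0664·33.636=2.233 ≤ a1=3.330 → R1 fires; B=4 R=4 Q=7
Draw 6: a1=3.108, a2=10.724, a3=6.336, a4=12.712, a0=32.880; τ=−ln(0.3572)/32.880=0.031 → t=0.157; u2·a0=0.6356·32.880=20.899; a1+…+a3=20.168 < 20.899 ≤ a1+…+a4=32.880 → R4 fires; B=4 R=3 Q=7
Draw 7: a1=3.108, a2=10.724, a3=4.752, a4=9.534, a0=28.118; τ=−ln(0.1317)/28.118=0.072 → t=0.229; u2·a0=0.7762·28.118=21.825; a1+…+a3=18.584 < 21.825 ≤ a1+…+a4=28.118 → R4 fires; B=4 R=2 Q=7
Draw 8: a1=3.108, a2=10.724, a3=3.168, a4=6.356, a0=23.356; τ=−ln(0.1836)/23.356=0.073 → t=0.301 > T=0.27: stop.
At T=0.27: B=4 R=2 Q=7; the largest is Q.

Dominant species at T: Q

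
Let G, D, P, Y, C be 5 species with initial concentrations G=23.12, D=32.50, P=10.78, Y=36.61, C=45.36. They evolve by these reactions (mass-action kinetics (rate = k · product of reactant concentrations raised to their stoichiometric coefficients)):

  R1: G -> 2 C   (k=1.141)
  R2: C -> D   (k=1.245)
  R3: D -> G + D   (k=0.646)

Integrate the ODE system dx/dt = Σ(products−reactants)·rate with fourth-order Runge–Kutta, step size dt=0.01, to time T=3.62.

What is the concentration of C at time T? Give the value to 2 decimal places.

RK4 with dt=0.01: 362 steps to T=3.62. Trajectory (selected grid times):
t=0.00: G=23.12 D=32.50 P=10.78 Y=36.61 C=45.36
t=0.40: G=23.88 D=54.74 P=10.78 Y=36.61 C=44.17
t=0.80: G=28.95 D=76.97 P=10.78 Y=36.61 C=45.78
t=1.21: G=37.18 D=101.68 P=10.78 Y=36.61 C=51.80
t=1.61: G=47.71 D=129.88 P=10.78 Y=36.61 C=62.17
t=2.01: G=60.89 D=164.35 P=10.78 Y=36.61 C=77.04
t=2.41: G=77.31 D=207.42 P=10.78 Y=36.61 C=96.78
t=2.82: G=98.43 D=263.19 P=10.78 Y=36.61 C=122.83
t=3.22: G=124.37 D=332.10 P=10.78 Y=36.61 C=155.16
t=3.62: G=157.06 D=419.14 P=10.78 Y=36.61 C=195.99
Read off C at T=3.62: 195.99

C at T = 195.99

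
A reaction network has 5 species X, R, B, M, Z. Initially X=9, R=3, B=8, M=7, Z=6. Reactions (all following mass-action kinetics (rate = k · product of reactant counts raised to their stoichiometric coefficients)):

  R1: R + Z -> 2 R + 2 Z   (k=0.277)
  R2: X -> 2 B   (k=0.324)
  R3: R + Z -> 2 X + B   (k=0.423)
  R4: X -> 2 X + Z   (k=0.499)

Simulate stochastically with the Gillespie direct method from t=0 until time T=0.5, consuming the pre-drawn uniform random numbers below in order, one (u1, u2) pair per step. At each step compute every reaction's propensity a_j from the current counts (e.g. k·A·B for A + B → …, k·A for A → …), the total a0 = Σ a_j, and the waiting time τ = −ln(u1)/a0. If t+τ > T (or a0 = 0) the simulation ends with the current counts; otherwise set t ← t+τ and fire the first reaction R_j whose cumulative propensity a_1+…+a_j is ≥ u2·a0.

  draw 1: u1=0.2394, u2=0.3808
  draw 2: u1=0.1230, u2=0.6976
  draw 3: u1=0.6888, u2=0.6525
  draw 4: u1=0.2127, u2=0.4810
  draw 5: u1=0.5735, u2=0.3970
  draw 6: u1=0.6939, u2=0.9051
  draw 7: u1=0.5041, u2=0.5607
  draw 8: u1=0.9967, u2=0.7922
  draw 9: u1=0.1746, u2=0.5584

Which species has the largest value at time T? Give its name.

t=0.000: X=9 R=3 B=8 M=7 Z=6
Draw 1: a1=4.986, a2=2.916, a3=7.614, a4=4.491, a0=20.007; τ=−ln(0.2394)/20.007=0.071 → t=0.071; u2·a0=0.3808·20.007=7.619; a1=4.986 < 7.619 ≤ a1+a2=7.902 → R2 fires; X=8 R=3 B=10 M=7 Z=6
Draw 2: a1=4.986, a2=2.592, a3=7.614, a4=3.992, a0=19.184; τ=−ln(0.1230)/19.184=0.109 → t=0.181; u2·a0=0.6976·19.184=13.383; a1+a2=7.578 < 13.383 ≤ a1+…+a3=15.192 → R3 fires; X=10 R=2 B=11 M=7 Z=5
Draw 3: a1=2.770, a2=3.240, a3=4.230, a4=4.990, a0=15.230; τ=−ln(0.6888)/15.230=0.024 → t=0.205; u2·a0=0.6525·15.230=9.938; a1+a2=6.010 < 9.938 ≤ a1+…+a3=10.240 → R3 fires; X=12 R=1 B=12 M=7 Z=4
Draw 4: a1=1.108, a2=3.888, a3=1.692, a4=5.988, a0=12.676; τ=−ln(0.2127)/12.676=0.122 → t=0.327; u2·a0=0.4810·12.676=6.097; a1+a2=4.996 < 6.097 ≤ a1+…+a3=6.688 → R3 fires; X=14 R=0 B=13 M=7 Z=3
Draw 5: a1=0.000, a2=4.536, a3=0.000, a4=6.986, a0=11.522; τ=−ln(0.5735)/11.522=0.048 → t=0.376; u2·a0=0.3970·11.522=4.574; a1+…+a3=4.536 < 4.574 ≤ a1+…+a4=11.522 → R4 fires; X=15 R=0 B=13 M=7 Z=4
Draw 6: a1=0.000, a2=4.860, a3=0.000, a4=7.485, a0=12.345; τ=−ln(0.6939)/12.345=0.030 → t=0.405; u2·a0=0.9051·12.345=11.173; a1+…+a3=4.860 < 11.173 ≤ a1+…+a4=12.345 → R4 fires; X=16 R=0 B=13 M=7 Z=5
Draw 7: a1=0.000, a2=5.184, a3=0.000, a4=7.984, a0=13.168; τ=−ln(0.5041)/13.168=0.052 → t=0.457; u2·a0=0.5607·13.168=7.383; a1+…+a3=5.184 < 7.383 ≤ a1+…+a4=13.168 → R4 fires; X=17 R=0 B=13 M=7 Z=6
Draw 8: a1=0.000, a2=5.508, a3=0.000, a4=8.483, a0=13.991; τ=−ln(0.9967)/13.991=0.000 → t=0.457; u2·a0=0.7922·13.991=11.084; a1+…+a3=5.508 < 11.084 ≤ a1+…+a4=13.991 → R4 fires; X=18 R=0 B=13 M=7 Z=7
Draw 9: a1=0.000, a2=5.832, a3=0.000, a4=8.982, a0=14.814; τ=−ln(0.1746)/14.814=0.118 → t=0.575 > T=0.5: stop.
At T=0.5: X=18 R=0 B=13 M=7 Z=7; the largest is X.

Dominant species at T: X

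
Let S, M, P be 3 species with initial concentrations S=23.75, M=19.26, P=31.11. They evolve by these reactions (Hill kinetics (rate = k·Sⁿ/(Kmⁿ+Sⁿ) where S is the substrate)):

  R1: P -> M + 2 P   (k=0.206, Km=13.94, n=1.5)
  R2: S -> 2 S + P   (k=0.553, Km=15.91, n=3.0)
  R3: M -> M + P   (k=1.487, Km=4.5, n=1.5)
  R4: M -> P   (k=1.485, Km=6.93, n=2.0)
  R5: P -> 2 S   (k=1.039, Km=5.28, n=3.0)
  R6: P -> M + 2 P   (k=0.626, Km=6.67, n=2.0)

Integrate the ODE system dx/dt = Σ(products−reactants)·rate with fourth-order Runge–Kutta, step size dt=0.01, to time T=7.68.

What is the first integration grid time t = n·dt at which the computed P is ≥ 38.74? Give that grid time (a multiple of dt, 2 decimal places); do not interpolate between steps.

RK4 with dt=0.01: 768 steps to T=7.68. Trajectory (selected grid times):
t=0.00: S=23.75 M=19.26 P=31.11
t=0.85: S=25.88 M=18.79 P=33.50
t=1.71: S=28.06 M=18.33 P=35.92
t=2.56: S=30.22 M=17.89 P=38.33
t=2.70: S=30.58 M=17.82 P=38.73
t=2.71: S=30.60 M=17.81 P=38.76
t=3.41: S=32.40 M=17.46 P=40.74
t=4.27: S=34.61 M=17.03 P=43.18
t=5.12: S=36.81 M=16.62 P=45.59
t=5.97: S=39.01 M=16.22 P=48.00
t=6.83: S=41.24 M=15.83 P=50.42
t=7.68: S=43.45 M=15.45 P=52.81
P(2.70)=38.729 < 38.74 but P(2.71)=38.757 ≥ 38.74, so the first grid time is t=2.71.

Threshold first reached at t = 2.71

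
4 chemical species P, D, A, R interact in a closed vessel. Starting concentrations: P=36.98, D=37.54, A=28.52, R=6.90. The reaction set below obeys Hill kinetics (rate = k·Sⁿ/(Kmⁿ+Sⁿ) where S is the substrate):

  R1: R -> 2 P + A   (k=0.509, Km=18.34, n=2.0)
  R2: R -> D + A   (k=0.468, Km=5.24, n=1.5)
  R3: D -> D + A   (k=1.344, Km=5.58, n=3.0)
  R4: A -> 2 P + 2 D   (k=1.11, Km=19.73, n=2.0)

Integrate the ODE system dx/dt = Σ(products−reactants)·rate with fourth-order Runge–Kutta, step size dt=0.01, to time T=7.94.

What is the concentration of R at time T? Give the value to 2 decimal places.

R at T = 4.59

RK4 with dt=0.01: 794 steps to T=7.94. Trajectory (selected grid times):
t=0.00: P=36.98 D=37.54 A=28.52 R=6.90
t=0.88: P=38.42 D=39.12 A=29.33 R=6.60
t=1.76: P=39.88 D=40.71 A=30.12 R=6.31
t=2.65: P=41.36 D=42.34 A=30.90 R=6.03
t=3.53: P=42.84 D=43.96 A=31.64 R=5.77
t=4.41: P=44.33 D=45.59 A=32.37 R=5.51
t=5.29: P=45.84 D=47.24 A=33.08 R=5.27
t=6.18: P=47.37 D=48.91 A=33.78 R=5.03
t=7.06: P=48.89 D=50.57 A=34.46 R=4.80
t=7.94: P=50.43 D=52.23 A=35.12 R=4.59
Read off R at T=7.94: 4.59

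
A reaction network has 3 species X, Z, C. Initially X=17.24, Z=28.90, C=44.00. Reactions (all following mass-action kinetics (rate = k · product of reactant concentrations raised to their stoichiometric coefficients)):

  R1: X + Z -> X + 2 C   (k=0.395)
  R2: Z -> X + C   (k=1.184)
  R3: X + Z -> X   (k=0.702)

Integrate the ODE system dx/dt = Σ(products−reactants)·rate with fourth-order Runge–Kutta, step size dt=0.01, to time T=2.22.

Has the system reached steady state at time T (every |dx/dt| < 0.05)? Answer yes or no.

Steady state at T: yes

RK4 with dt=0.01: 222 steps to T=2.22. Trajectory (selected grid times):
t=0.00: X=17.24 Z=28.90 C=44.00
t=0.25: X=18.86 Z=0.13 C=65.17
t=0.49: X=18.87 Z=0.00 C=65.27
t=0.74: X=18.87 Z=0.00 C=65.27
t=0.99: X=18.87 Z=0.00 C=65.27
t=1.23: X=18.87 Z=0.00 C=65.27
t=1.48: X=18.87 Z=0.00 C=65.27
t=1.73: X=18.87 Z=0.00 C=65.27
t=1.97: X=18.87 Z=0.00 C=65.27
t=2.22: X=18.87 Z=0.00 C=65.27
Rates at T: R1=0.0000, R2=0.0000, R3=0.0000
dx/dt at T (Σ net stoichiometry × rate): X=+0.0000, Z=-0.0000, C=+0.0000
Largest |dx/dt| is |-0.0000| (Z) < 0.05 → steady.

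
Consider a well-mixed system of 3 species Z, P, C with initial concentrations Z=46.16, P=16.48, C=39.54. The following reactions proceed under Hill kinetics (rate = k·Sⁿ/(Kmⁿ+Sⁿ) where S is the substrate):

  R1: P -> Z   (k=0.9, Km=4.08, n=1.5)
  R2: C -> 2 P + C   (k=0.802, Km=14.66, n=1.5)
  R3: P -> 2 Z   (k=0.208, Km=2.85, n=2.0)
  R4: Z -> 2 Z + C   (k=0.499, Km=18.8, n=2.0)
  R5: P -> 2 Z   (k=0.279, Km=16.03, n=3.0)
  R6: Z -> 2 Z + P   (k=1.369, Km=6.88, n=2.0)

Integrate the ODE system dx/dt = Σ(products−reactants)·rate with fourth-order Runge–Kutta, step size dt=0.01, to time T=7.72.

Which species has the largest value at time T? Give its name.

RK4 with dt=0.01: 772 steps to T=7.72. Trajectory (selected grid times):
t=0.00: Z=46.16 P=16.48 C=39.54
t=0.86: Z=48.99 P=17.76 C=39.91
t=1.72: Z=51.86 P=19.03 C=40.29
t=2.57: Z=54.73 P=20.27 C=40.67
t=3.43: Z=57.67 P=21.51 C=41.05
t=4.29: Z=60.64 P=22.74 C=41.44
t=5.15: Z=63.64 P=23.97 C=41.83
t=6.00: Z=66.61 P=25.17 C=42.23
t=6.86: Z=69.65 P=26.38 C=42.62
t=7.72: Z=72.70 P=27.59 C=43.03
At T=7.72: Z=72.70 P=27.59 C=43.03; the largest is Z.

Dominant species at T: Z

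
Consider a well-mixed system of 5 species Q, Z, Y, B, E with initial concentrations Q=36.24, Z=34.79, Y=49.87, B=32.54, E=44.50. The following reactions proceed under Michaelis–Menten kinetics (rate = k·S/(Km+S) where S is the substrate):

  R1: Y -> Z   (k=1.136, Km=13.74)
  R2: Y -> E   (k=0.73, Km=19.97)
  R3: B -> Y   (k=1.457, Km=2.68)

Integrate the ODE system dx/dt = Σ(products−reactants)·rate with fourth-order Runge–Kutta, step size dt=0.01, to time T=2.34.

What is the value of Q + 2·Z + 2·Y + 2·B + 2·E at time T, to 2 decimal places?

Check how each reaction changes W = Q + 2·Z + 2·Y + 2·B + 2·E (weight of products minus weight of reactants):
R1: Y -> Z: (2·1) − (2·1) = 2 − 2 = 0
R2: Y -> E: (2·1) − (2·1) = 2 − 2 = 0
R3: B -> Y: (2·1) − (2·1) = 2 − 2 = 0
Every reaction leaves W unchanged, so W is conserved and no simulation is needed: W(T) = W(0) = 36.24 + 2·34.79 + 2·49.87 + 2·32.54 + 2·44.50 = 359.64

Value at T = 359.64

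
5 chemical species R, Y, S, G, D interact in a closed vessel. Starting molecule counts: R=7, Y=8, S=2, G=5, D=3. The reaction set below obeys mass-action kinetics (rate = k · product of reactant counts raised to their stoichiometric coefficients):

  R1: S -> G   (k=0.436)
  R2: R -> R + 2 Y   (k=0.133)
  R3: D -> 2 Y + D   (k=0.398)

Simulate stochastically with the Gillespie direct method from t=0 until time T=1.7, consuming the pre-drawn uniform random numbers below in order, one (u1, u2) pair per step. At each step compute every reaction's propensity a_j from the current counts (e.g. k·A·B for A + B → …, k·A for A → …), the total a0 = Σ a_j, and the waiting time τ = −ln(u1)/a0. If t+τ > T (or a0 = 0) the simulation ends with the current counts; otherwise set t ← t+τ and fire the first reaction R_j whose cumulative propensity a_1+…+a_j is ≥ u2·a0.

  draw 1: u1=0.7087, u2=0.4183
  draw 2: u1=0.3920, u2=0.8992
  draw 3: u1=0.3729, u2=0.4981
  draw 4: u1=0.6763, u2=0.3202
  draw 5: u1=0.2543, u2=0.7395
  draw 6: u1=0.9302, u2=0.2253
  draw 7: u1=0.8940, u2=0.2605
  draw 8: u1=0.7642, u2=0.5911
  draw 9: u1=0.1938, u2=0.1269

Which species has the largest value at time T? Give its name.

Dominant species at T: Y

t=0.000: R=7 Y=8 S=2 G=5 D=3
Draw 1: a1=0.872, a2=0.931, a3=1.194, a0=2.997; τ=−ln(0.7087)/2.997=0.115 → t=0.115; u2·a0=0.4183·2.997=1.254; a1=0.872 < 1.254 ≤ a1+a2=1.803 → R2 fires; R=7 Y=10 S=2 G=5 D=3
Draw 2: a1=0.872, a2=0.931, a3=1.194, a0=2.997; τ=−ln(0.3920)/2.997=0.312 → t=0.427; u2·a0=0.8992·2.997=2.695; a1+a2=1.803 < 2.695 ≤ a1+…+a3=2.997 → R3 fires; R=7 Y=12 S=2 G=5 D=3
Draw 3: a1=0.872, a2=0.931, a3=1.194, a0=2.997; τ=−ln(0.3729)/2.997=0.329 → t=0.757; u2·a0=0.4981·2.997=1.493; a1=0.872 < 1.493 ≤ a1+a2=1.803 → R2 fires; R=7 Y=14 S=2 G=5 D=3
Draw 4: a1=0.872, a2=0.931, a3=1.194, a0=2.997; τ=−ln(0.6763)/2.997=0.131 → t=0.887; u2·a0=0.3202·2.997=0.960; a1=0.872 < 0.960 ≤ a1+a2=1.803 → R2 fires; R=7 Y=16 S=2 G=5 D=3
Draw 5: a1=0.872, a2=0.931, a3=1.194, a0=2.997; τ=−ln(0.2543)/2.997=0.457 → t=1.344; u2·a0=0.7395·2.997=2.216; a1+a2=1.803 < 2.216 ≤ a1+…+a3=2.997 → R3 fires; R=7 Y=18 S=2 G=5 D=3
Draw 6: a1=0.872, a2=0.931, a3=1.194, a0=2.997; τ=−ln(0.9302)/2.997=0.024 → t=1.368; u2·a0=0.2253·2.997=0.675 ≤ a1=0.872 → R1 fires; R=7 Y=18 S=1 G=6 D=3
Draw 7: a1=0.436, a2=0.931, a3=1.194, a0=2.561; τ=−ln(0.8940)/2.561=0.044 → t=1.412; u2·a0=0.2605·2.561=0.667; a1=0.436 < 0.667 ≤ a1+a2=1.367 → R2 fires; R=7 Y=20 S=1 G=6 D=3
Draw 8: a1=0.436, a2=0.931, a3=1.194, a0=2.561; τ=−ln(0.7642)/2.561=0.105 → t=1.517; u2·a0=0.5911·2.561=1.514; a1+a2=1.367 < 1.514 ≤ a1+…+a3=2.561 → R3 fires; R=7 Y=22 S=1 G=6 D=3
Draw 9: a1=0.436, a2=0.931, a3=1.194, a0=2.561; τ=−ln(0.1938)/2.561=0.641 → t=2.158 > T=1.7: stop.
At T=1.7: R=7 Y=22 S=1 G=6 D=3; the largest is Y.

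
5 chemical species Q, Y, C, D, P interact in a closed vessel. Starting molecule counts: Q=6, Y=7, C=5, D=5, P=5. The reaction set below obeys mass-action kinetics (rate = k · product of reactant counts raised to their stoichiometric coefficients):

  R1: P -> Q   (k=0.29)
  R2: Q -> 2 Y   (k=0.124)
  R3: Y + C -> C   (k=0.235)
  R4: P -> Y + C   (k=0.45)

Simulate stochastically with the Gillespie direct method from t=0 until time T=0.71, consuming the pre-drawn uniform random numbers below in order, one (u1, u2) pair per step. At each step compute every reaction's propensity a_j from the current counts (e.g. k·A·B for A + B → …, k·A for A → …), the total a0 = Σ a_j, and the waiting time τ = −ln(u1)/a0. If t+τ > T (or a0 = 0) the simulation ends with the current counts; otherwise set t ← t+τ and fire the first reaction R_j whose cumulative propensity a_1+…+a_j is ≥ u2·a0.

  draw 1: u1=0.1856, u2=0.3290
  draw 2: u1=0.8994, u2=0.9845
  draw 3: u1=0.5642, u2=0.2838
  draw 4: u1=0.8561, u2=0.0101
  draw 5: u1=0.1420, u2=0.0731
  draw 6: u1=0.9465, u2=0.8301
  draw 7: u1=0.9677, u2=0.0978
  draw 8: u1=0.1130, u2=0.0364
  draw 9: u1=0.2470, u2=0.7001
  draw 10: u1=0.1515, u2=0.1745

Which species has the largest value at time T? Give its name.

t=0.000: Q=6 Y=7 C=5 D=5 P=5
Draw 1: a1=1.450, a2=0.744, a3=8.225, a4=2.250, a0=12.669; τ=−ln(0.1856)/12.669=0.133 → t=0.133; u2·a0=0.3290·12.669=4.168; a1+a2=2.194 < 4.168 ≤ a1+…+a3=10.419 → R3 fires; Q=6 Y=6 C=5 D=5 P=5
Draw 2: a1=1.450, a2=0.744, a3=7.050, a4=2.250, a0=11.494; τ=−ln(0.8994)/11.494=0.009 → t=0.142; u2·a0=0.9845·11.494=11.316; a1+…+a3=9.244 < 11.316 ≤ a1+…+a4=11.494 → R4 fires; Q=6 Y=7 C=6 D=5 P=4
Draw 3: a1=1.160, a2=0.744, a3=9.870, a4=1.800, a0=13.574; τ=−ln(0.5642)/13.574=0.042 → t=0.184; u2·a0=0.2838·13.574=3.852; a1+a2=1.904 < 3.852 ≤ a1+…+a3=11.774 → R3 fires; Q=6 Y=6 C=6 D=5 P=4
Draw 4: a1=1.160, a2=0.744, a3=8.460, a4=1.800, a0=12.164; τ=−ln(0.8561)/12.164=0.013 → t=0.197; u2·a0=0.0101·12.164=0.123 ≤ a1=1.160 → R1 fires; Q=7 Y=6 C=6 D=5 P=3
Draw 5: a1=0.870, a2=0.868, a3=8.460, a4=1.350, a0=11.548; τ=−ln(0.1420)/11.548=0.169 → t=0.366; u2·a0=0.0731·11.548=0.844 ≤ a1=0.870 → R1 fires; Q=8 Y=6 C=6 D=5 P=2
Draw 6: a1=0.580, a2=0.992, a3=8.460, a4=0.900, a0=10.932; τ=−ln(0.9465)/10.932=0.005 → t=0.371; u2·a0=0.8301·10.932=9.075; a1+a2=1.572 < 9.075 ≤ a1+…+a3=10.032 → R3 fires; Q=8 Y=5 C=6 D=5 P=2
Draw 7: a1=0.580, a2=0.992, a3=7.050, a4=0.900, a0=9.522; τ=−ln(0.9677)/9.522=0.003 → t=0.375; u2·a0=0.0978·9.522=0.931; a1=0.580 < 0.931 ≤ a1+a2=1.572 → R2 fires; Q=7 Y=7 C=6 D=5 P=2
Draw 8: a1=0.580, a2=0.868, a3=9.870, a4=0.900, a0=12.218; τ=−ln(0.1130)/12.218=0.178 → t=0.553; u2·a0=0.0364·12.218=0.445 ≤ a1=0.580 → R1 fires; Q=8 Y=7 C=6 D=5 P=1
Draw 9: a1=0.290, a2=0.992, a3=9.870, a4=0.450, a0=11.602; τ=−ln(0.2470)/11.602=0.121 → t=0.674; u2·a0=0.7001·11.602=8.123; a1+a2=1.282 < 8.123 ≤ a1+…+a3=11.152 → R3 fires; Q=8 Y=6 C=6 D=5 P=1
Draw 10: a1=0.290, a2=0.992, a3=8.460, a4=0.450, a0=10.192; τ=−ln(0.1515)/10.192=0.185 → t=0.859 > T=0.71: stop.
At T=0.71: Q=8 Y=6 C=6 D=5 P=1; the largest is Q.

Dominant species at T: Q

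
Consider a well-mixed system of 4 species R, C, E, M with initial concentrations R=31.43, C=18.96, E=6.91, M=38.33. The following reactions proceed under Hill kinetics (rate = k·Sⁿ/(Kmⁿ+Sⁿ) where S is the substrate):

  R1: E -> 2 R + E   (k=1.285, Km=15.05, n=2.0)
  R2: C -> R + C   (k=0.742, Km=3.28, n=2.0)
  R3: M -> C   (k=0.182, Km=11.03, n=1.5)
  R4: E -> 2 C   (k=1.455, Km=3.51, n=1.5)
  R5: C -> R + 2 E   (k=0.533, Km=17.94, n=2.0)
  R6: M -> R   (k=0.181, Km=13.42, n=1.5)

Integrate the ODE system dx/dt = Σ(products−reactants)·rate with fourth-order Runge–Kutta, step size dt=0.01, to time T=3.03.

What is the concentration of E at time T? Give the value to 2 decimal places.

E at T = 5.73

RK4 with dt=0.01: 303 steps to T=3.03. Trajectory (selected grid times):
t=0.00: R=31.43 C=18.96 E=6.91 M=38.33
t=0.34: R=31.97 C=19.64 E=6.74 M=38.23
t=0.67: R=32.50 C=20.29 E=6.59 M=38.12
t=1.01: R=33.03 C=20.95 E=6.44 M=38.02
t=1.35: R=33.57 C=21.60 E=6.30 M=37.92
t=1.68: R=34.09 C=22.22 E=6.18 M=37.81
t=2.02: R=34.62 C=22.85 E=6.05 M=37.71
t=2.36: R=35.15 C=23.48 E=5.94 M=37.61
t=2.69: R=35.67 C=24.07 E=5.83 M=37.50
t=3.03: R=36.20 C=24.68 E=5.73 M=37.40
Read off E at T=3.03: 5.73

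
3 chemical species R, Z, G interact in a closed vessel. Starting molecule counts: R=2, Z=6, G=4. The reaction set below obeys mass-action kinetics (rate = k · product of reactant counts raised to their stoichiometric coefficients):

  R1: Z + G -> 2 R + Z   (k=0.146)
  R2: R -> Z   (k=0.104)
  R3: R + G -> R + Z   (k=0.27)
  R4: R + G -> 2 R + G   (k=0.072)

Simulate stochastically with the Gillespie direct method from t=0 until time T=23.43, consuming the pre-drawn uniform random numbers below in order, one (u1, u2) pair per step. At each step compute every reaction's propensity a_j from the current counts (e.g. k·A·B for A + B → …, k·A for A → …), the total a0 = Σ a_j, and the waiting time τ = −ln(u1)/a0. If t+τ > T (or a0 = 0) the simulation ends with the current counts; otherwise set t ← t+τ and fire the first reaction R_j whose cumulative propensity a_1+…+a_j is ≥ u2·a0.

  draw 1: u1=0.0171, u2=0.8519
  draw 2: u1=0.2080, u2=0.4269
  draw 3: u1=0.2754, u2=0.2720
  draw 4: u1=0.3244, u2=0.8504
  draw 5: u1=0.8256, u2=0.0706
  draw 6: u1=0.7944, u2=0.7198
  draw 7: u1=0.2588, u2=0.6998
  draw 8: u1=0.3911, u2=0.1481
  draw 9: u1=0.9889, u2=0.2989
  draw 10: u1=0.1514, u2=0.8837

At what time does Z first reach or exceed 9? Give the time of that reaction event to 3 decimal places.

t=0.000: R=2 Z=6 G=4
Draw 1: a1=3.504, a2=0.208, a3=2.160, a4=0.576, a0=6.448; τ=−ln(0.0171)/6.448=0.631 → t=0.631; u2·a0=0.8519·6.448=5.493; a1+a2=3.712 < 5.493 ≤ a1+…+a3=5.872 → R3 fires; R=2 Z=7 G=3
Draw 2: a1=3.066, a2=0.208, a3=1.620, a4=0.432, a0=5.326; τ=−ln(0.2080)/5.326=0.295 → t=0.926; u2·a0=0.4269·5.326=2.274 ≤ a1=3.066 → R1 fires; R=4 Z=7 G=2
Draw 3: a1=2.044, a2=0.416, a3=2.160, a4=0.576, a0=5.196; τ=−ln(0.2754)/5.196=0.248 → t=1.174; u2·a0=0.2720·5.196=1.413 ≤ a1=2.044 → R1 fires; R=6 Z=7 G=1
Draw 4: a1=1.022, a2=0.624, a3=1.620, a4=0.432, a0=3.698; τ=−ln(0.3244)/3.698=0.304 → t=1.478; u2·a0=0.8504·3.698=3.145; a1+a2=1.646 < 3.145 ≤ a1+…+a3=3.266 → R3 fires; R=6 Z=8 G=0
Draw 5: a1=0.000, a2=0.624, a3=0.000, a4=0.000, a0=0.624; τ=−ln(0.8256)/0.624=0.307 → t=1.786; u2·a0=0.0706·0.624=0.044; a1=0.000 < 0.044 ≤ a1+a2=0.624 → R2 fires; R=5 Z=9 G=0
Draw 6: a1=0.000, a2=0.520, a3=0.000, a4=0.000, a0=0.520; τ=−ln(0.7944)/0.520=0.443 → t=2.228; u2·a0=0.7198·0.520=0.374; a1=0.000 < 0.374 ≤ a1+a2=0.520 → R2 fires; R=4 Z=10 G=0
Draw 7: a1=0.000, a2=0.416, a3=0.000, a4=0.000, a0=0.416; τ=−ln(0.2588)/0.416=3.249 → t=5.477; u2·a0=0.6998·0.416=0.291; a1=0.000 < 0.291 ≤ a1+a2=0.416 → R2 fires; R=3 Z=11 G=0
Draw 8: a1=0.000, a2=0.312, a3=0.000, a4=0.000, a0=0.312; τ=−ln(0.3911)/0.312=3.009 → t=8.486; u2·a0=0.1481·0.312=0.046; a1=0.000 < 0.046 ≤ a1+a2=0.312 → R2 fires; R=2 Z=12 G=0
Draw 9: a1=0.000, a2=0.208, a3=0.000, a4=0.000, a0=0.208; τ=−ln(0.9889)/0.208=0.054 → t=8.540; u2·a0=0.2989·0.208=0.062; a1=0.000 < 0.062 ≤ a1+a2=0.208 → R2 fires; R=1 Z=13 G=0
Draw 10: a1=0.000, a2=0.104, a3=0.000, a4=0.000, a0=0.104; τ=−ln(0.1514)/0.104=18.152 → t=26.692 > T=23.43: stop.
Z first becomes ≥ 9 when it reaches 9 at the event at t=1.786.

Threshold first reached at t = 1.786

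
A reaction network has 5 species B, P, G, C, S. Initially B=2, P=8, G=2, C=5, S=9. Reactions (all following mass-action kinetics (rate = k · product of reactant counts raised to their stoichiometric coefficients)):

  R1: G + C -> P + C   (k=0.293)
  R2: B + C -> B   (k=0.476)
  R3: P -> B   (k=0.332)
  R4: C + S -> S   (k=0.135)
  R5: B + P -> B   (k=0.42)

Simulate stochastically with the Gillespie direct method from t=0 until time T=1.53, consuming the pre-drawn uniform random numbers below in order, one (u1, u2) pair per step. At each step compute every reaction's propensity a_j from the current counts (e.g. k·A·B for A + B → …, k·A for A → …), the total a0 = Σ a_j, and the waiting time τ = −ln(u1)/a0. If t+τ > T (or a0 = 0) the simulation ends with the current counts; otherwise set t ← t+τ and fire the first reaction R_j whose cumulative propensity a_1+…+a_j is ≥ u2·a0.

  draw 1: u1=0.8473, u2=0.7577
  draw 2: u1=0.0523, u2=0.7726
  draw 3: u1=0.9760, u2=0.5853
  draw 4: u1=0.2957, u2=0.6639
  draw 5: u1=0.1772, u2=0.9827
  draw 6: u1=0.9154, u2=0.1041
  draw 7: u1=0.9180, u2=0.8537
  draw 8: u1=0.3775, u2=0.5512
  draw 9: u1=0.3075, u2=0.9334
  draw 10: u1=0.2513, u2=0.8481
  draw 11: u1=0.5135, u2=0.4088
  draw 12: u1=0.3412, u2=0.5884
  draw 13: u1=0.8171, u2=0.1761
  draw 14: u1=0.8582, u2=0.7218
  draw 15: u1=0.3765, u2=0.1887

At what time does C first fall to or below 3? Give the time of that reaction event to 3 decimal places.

t=0.000: B=2 P=8 G=2 C=5 S=9
Draw 1: a1=2.930, a2=4.760, a3=2.656, a4=6.075, a5=6.720, a0=23.141; τ=−ln(0.8473)/23.141=0.007 → t=0.007; u2·a0=0.7577·23.141=17.534; a1+…+a4=16.421 < 17.534 ≤ a1+…+a5=23.141 → R5 fires; B=2 P=7 G=2 C=5 S=9
Draw 2: a1=2.930, a2=4.760, a3=2.324, a4=6.075, a5=5.880, a0=21.969; τ=−ln(0.0523)/21.969=0.134 → t=0.141; u2·a0=0.7726·21.969=16.973; a1+…+a4=16.089 < 16.973 ≤ a1+…+a5=21.969 → R5 fires; B=2 P=6 G=2 C=5 S=9
Draw 3: a1=2.930, a2=4.760, a3=1.992, a4=6.075, a5=5.040, a0=20.797; τ=−ln(0.9760)/20.797=0.001 → t=0.143; u2·a0=0.5853·20.797=12.172; a1+…+a3=9.682 < 12.172 ≤ a1+…+a4=15.757 → R4 fires; B=2 P=6 G=2 C=4 S=9
Draw 4: a1=2.344, a2=3.808, a3=1.992, a4=4.860, a5=5.040, a0=18.044; τ=−ln(0.2957)/18.044=0.068 → t=0.210; u2·a0=0.6639·18.044=11.979; a1+…+a3=8.144 < 11.979 ≤ a1+…+a4=13.004 → R4 fires; B=2 P=6 G=2 C=3 S=9
Draw 5: a1=1.758, a2=2.856, a3=1.992, a4=3.645, a5=5.040, a0=15.291; τ=−ln(0.1772)/15.291=0.113 → t=0.323; u2·a0=0.9827·15.291=15.026; a1+…+a4=10.251 < 15.026 ≤ a1+…+a5=15.291 → R5 fires; B=2 P=5 G=2 C=3 S=9
Draw 6: a1=1.758, a2=2.856, a3=1.660, a4=3.645, a5=4.200, a0=14.119; τ=−ln(0.9154)/14.119=0.006 → t=0.330; u2·a0=0.1041·14.119=1.470 ≤ a1=1.758 → R1 fires; B=2 P=6 G=1 C=3 S=9
Draw 7: a1=0.879, a2=2.856, a3=1.992, a4=3.645, a5=5.040, a0=14.412; τ=−ln(0.9180)/14.412=0.006 → t=0.336; u2·a0=0.8537·14.412=12.304; a1+…+a4=9.372 < 12.304 ≤ a1+…+a5=14.412 → R5 fires; B=2 P=5 G=1 C=3 S=9
Draw 8: a1=0.879, a2=2.856, a3=1.660, a4=3.645, a5=4.200, a0=13.240; τ=−ln(0.3775)/13.240=0.074 → t=0.409; u2·a0=0.5512·13.240=7.298; a1+…+a3=5.395 < 7.298 ≤ a1+…+a4=9.040 → R4 fires; B=2 P=5 G=1 C=2 S=9
Draw 9: a1=0.586, a2=1.904, a3=1.660, a4=2.430, a5=4.200, a0=10.780; τ=−ln(0.3075)/10.780=0.109 → t=0.519; u2·a0=0.9334·10.780=10.062; a1+…+a4=6.580 < 10.062 ≤ a1+…+a5=10.780 → R5 fires; B=2 P=4 G=1 C=2 S=9
Draw 10: a1=0.586, a2=1.904, a3=1.328, a4=2.430, a5=3.360, a0=9.608; τ=−ln(0.2513)/9.608=0.144 → t=0.662; u2·a0=0.8481·9.608=8.149; a1+…+a4=6.248 < 8.149 ≤ a1+…+a5=9.608 → R5 fires; B=2 P=3 G=1 C=2 S=9
Draw 11: a1=0.586, a2=1.904, a3=0.996, a4=2.430, a5=2.520, a0=8.436; τ=−ln(0.5135)/8.436=0.079 → t=0.741; u2·a0=0.4088·8.436=3.449; a1+a2=2.490 < 3.449 ≤ a1+…+a3=3.486 → R3 fires; B=3 P=2 G=1 C=2 S=9
Draw 12: a1=0.586, a2=2.856, a3=0.664, a4=2.430, a5=2.520, a0=9.056; τ=−ln(0.3412)/9.056=0.119 → t=0.860; u2·a0=0.5884·9.056=5.329; a1+…+a3=4.106 < 5.329 ≤ a1+…+a4=6.536 → R4 fires; B=3 P=2 G=1 C=1 S=9
Draw 13: a1=0.293, a2=1.428, a3=0.664, a4=1.215, a5=2.520, a0=6.120; τ=−ln(0.8171)/6.120=0.033 → t=0.893; u2·a0=0.1761·6.120=1.078; a1=0.293 < 1.078 ≤ a1+a2=1.721 → R2 fires; B=3 P=2 G=1 C=0 S=9
Draw 14: a1=0.000, a2=0.000, a3=0.664, a4=0.000, a5=2.520, a0=3.184; τ=−ln(0.8582)/3.184=0.048 → t=0.941; u2·a0=0.7218·3.184=2.298; a1+…+a4=0.664 < 2.298 ≤ a1+…+a5=3.184 → R5 fires; B=3 P=1 G=1 C=0 S=9
Draw 15: a1=0.000, a2=0.000, a3=0.332, a4=0.000, a5=1.260, a0=1.592; τ=−ln(0.3765)/1.592=0.614 → t=1.555 > T=1.53: stop.
C first becomes ≤ 3 when it reaches 3 at the event at t=0.210.

Threshold first reached at t = 0.210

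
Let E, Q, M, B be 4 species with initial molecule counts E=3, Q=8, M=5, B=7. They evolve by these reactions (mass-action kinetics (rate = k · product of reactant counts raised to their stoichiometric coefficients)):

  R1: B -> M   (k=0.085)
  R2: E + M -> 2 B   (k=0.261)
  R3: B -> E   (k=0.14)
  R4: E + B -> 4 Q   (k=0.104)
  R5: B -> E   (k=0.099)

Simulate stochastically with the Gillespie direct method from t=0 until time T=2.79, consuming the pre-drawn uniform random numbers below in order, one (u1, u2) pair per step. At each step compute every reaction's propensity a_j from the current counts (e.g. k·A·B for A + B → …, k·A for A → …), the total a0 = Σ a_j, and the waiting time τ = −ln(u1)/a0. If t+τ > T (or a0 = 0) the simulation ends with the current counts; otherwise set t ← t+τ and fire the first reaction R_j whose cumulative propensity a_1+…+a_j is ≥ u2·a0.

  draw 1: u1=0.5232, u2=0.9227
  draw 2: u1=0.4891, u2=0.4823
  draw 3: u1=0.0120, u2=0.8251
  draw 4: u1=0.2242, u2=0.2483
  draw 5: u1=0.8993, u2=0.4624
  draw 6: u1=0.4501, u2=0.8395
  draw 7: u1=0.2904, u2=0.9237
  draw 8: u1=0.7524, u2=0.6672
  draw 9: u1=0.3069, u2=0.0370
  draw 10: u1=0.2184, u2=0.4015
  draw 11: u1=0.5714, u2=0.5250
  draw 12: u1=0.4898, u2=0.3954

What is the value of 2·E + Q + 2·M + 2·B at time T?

Value at T = 38

Check how each reaction changes W = 2·E + Q + 2·M + 2·B (weight of products minus weight of reactants):
R1: B -> M: (2·1) − (2·1) = 2 − 2 = 0
R2: E + M -> 2 B: (2·2) − (2·1 + 2·1) = 4 − 4 = 0
R3: B -> E: (2·1) − (2·1) = 2 − 2 = 0
R4: E + B -> 4 Q: (1·4) − (2·1 + 2·1) = 4 − 4 = 0
R5: B -> E: (2·1) − (2·1) = 2 − 2 = 0
Every reaction leaves W unchanged, so W is conserved and no simulation is needed: W(T) = W(0) = 2·3 + 8 + 2·5 + 2·7 = 38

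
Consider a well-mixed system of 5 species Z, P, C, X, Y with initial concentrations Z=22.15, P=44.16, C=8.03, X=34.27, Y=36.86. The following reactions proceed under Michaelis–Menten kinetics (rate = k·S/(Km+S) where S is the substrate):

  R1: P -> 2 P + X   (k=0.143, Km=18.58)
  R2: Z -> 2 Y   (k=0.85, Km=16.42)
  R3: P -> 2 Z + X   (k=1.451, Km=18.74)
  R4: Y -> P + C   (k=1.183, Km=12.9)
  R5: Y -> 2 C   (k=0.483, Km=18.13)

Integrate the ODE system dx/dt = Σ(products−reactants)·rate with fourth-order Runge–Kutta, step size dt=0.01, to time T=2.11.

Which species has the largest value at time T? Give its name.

Dominant species at T: P

RK4 with dt=0.01: 211 steps to T=2.11. Trajectory (selected grid times):
t=0.00: Z=22.15 P=44.16 C=8.03 X=34.27 Y=36.86
t=0.23: Z=22.51 P=44.15 C=8.38 X=34.53 Y=36.81
t=0.47: Z=22.88 P=44.14 C=8.75 X=34.80 Y=36.76
t=0.70: Z=23.23 P=44.13 C=9.10 X=35.05 Y=36.71
t=0.94: Z=23.60 P=44.12 C=9.46 X=35.32 Y=36.66
t=1.17: Z=23.95 P=44.11 C=9.81 X=35.58 Y=36.62
t=1.41: Z=24.32 P=44.10 C=10.18 X=35.85 Y=36.57
t=1.64: Z=24.67 P=44.09 C=10.53 X=36.11 Y=36.53
t=1.88: Z=25.04 P=44.08 C=10.89 X=36.37 Y=36.49
t=2.11: Z=25.39 P=44.07 C=11.24 X=36.63 Y=36.45
At T=2.11: Z=25.39 P=44.07 C=11.24 X=36.63 Y=36.45; the largest is P.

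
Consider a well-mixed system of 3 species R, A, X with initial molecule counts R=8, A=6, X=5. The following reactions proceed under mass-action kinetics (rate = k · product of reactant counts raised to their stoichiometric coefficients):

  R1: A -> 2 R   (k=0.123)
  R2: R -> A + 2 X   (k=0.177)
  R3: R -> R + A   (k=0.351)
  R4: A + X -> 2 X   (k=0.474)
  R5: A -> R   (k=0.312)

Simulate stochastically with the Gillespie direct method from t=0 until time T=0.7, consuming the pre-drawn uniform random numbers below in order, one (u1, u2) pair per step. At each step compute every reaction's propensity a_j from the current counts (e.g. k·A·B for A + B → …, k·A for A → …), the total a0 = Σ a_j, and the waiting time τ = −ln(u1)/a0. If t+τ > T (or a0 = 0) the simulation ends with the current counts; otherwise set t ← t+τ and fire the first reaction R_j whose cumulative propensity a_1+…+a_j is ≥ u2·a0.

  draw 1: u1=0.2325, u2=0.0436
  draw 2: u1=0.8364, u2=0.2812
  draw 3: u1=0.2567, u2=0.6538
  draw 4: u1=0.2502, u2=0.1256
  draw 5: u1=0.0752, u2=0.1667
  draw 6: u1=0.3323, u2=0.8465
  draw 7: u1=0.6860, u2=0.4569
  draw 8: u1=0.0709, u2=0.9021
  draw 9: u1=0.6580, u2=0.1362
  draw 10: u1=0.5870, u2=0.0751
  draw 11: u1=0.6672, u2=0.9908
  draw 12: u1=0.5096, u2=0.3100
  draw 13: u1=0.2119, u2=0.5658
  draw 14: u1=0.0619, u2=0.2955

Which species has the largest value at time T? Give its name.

Dominant species at T: X

t=0.000: R=8 A=6 X=5
Draw 1: a1=0.738, a2=1.416, a3=2.808, a4=14.220, a5=1.872, a0=21.054; τ=−ln(0.2325)/21.054=0.069 → t=0.069; u2·a0=0.0436·21.054=0.918; a1=0.738 < 0.918 ≤ a1+a2=2.154 → R2 fires; R=7 A=7 X=7
Draw 2: a1=0.861, a2=1.239, a3=2.457, a4=23.226, a5=2.184, a0=29.967; τ=−ln(0.8364)/29.967=0.006 → t=0.075; u2·a0=0.2812·29.967=8.427; a1+…+a3=4.557 < 8.427 ≤ a1+…+a4=27.783 → R4 fires; R=7 A=6 X=8
Draw 3: a1=0.738, a2=1.239, a3=2.457, a4=22.752, a5=1.872, a0=29.058; τ=−ln(0.2567)/29.058=0.047 → t=0.122; u2·a0=0.6538·29.058=18.998; a1+…+a3=4.434 < 18.998 ≤ a1+…+a4=27.186 → R4 fires; R=7 A=5 X=9
Draw 4: a1=0.615, a2=1.239, a3=2.457, a4=21.330, a5=1.560, a0=27.201; τ=−ln(0.2502)/27.201=0.051 → t=0.173; u2·a0=0.1256·27.201=3.416; a1+a2=1.854 < 3.416 ≤ a1+…+a3=4.311 → R3 fires; R=7 A=6 X=9
Draw 5: a1=0.738, a2=1.239, a3=2.457, a4=25.596, a5=1.872, a0=31.902; τ=−ln(0.0752)/31.902=0.081 → t=0.254; u2·a0=0.1667·31.902=5.318; a1+…+a3=4.434 < 5.318 ≤ a1+…+a4=30.030 → R4 fires; R=7 A=5 X=10
Draw 6: a1=0.615, a2=1.239, a3=2.457, a4=23.700, a5=1.560, a0=29.571; τ=−ln(0.3323)/29.571=0.037 → t=0.291; u2·a0=0.8465·29.571=25.032; a1+…+a3=4.311 < 25.032 ≤ a1+…+a4=28.011 → R4 fires; R=7 A=4 X=11
Draw 7: a1=0.492, a2=1.239, a3=2.457, a4=20.856, a5=1.248, a0=26.292; τ=−ln(0.6860)/26.292=0.014 → t=0.306; u2·a0=0.4569·26.292=12.013; a1+…+a3=4.188 < 12.013 ≤ a1+…+a4=25.044 → R4 fires; R=7 A=3 X=12
Draw 8: a1=0.369, a2=1.239, a3=2.457, a4=17.064, a5=0.936, a0=22.065; τ=−ln(0.0709)/22.065=0.120 → t=0.426; u2·a0=0.9021·22.065=19.905; a1+…+a3=4.065 < 19.905 ≤ a1+…+a4=21.129 → R4 fires; R=7 A=2 X=13
Draw 9: a1=0.246, a2=1.239, a3=2.457, a4=12.324, a5=0.624, a0=16.890; τ=−ln(0.6580)/16.890=0.025 → t=0.450; u2·a0=0.1362·16.890=2.300; a1+a2=1.485 < 2.300 ≤ a1+…+a3=3.942 → R3 fires; R=7 A=3 X=13
Draw 10: a1=0.369, a2=1.239, a3=2.457, a4=18.486, a5=0.936, a0=23.487; τ=−ln(0.5870)/23.487=0.023 → t=0.473; u2·a0=0.0751·23.487=1.764; a1+a2=1.608 < 1.764 ≤ a1+…+a3=4.065 → R3 fires; R=7 A=4 X=13
Draw 11: a1=0.492, a2=1.239, a3=2.457, a4=24.648, a5=1.248, a0=30.084; τ=−ln(0.6672)/30.084=0.013 → t=0.487; u2·a0=0.9908·30.084=29.807; a1+…+a4=28.836 < 29.807 ≤ a1+…+a5=30.084 → R5 fires; R=8 A=3 X=13
Draw 12: a1=0.369, a2=1.416, a3=2.808, a4=18.486, a5=0.936, a0=24.015; τ=−ln(0.5096)/24.015=0.028 → t=0.515; u2·a0=0.3100·24.015=7.445; a1+…+a3=4.593 < 7.445 ≤ a1+…+a4=23.079 → R4 fires; R=8 A=2 X=14
Draw 13: a1=0.246, a2=1.416, a3=2.808, a4=13.272, a5=0.624, a0=18.366; τ=−ln(0.2119)/18.366=0.084 → t=0.599; u2·a0=0.5658·18.366=10.391; a1+…+a3=4.470 < 10.391 ≤ a1+…+a4=17.742 → R4 fires; R=8 A=1 X=15
Draw 14: a1=0.123, a2=1.416, a3=2.808, a4=7.110, a5=0.312, a0=11.769; τ=−ln(0.0619)/11.769=0.236 → t=0.836 > T=0.7: stop.
At T=0.7: R=8 A=1 X=15; the largest is X.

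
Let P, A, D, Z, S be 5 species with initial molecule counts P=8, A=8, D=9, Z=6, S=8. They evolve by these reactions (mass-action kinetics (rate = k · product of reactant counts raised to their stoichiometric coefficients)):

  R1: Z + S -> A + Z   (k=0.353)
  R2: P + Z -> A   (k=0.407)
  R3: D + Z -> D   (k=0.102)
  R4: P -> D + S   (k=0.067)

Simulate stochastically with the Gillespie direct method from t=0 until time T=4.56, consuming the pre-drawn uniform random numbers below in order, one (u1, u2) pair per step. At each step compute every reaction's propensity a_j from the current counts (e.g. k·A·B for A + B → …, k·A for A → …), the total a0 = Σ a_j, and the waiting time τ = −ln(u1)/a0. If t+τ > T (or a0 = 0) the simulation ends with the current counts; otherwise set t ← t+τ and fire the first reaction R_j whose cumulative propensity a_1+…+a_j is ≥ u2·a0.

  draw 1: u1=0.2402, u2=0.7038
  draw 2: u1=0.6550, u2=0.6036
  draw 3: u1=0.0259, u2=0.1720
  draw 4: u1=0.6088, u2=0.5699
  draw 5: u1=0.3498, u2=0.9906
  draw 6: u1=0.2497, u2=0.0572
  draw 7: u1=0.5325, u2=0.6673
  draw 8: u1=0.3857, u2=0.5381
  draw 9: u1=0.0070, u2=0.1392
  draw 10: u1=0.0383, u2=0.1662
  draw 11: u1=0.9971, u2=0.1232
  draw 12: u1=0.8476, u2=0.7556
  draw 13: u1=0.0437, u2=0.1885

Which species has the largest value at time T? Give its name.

t=0.000: P=8 A=8 D=9 Z=6 S=8
Draw 1: a1=16.944, a2=19.536, a3=5.508, a4=0.536, a0=42.524; τ=−ln(0.2402)/42.524=0.034 → t=0.034; u2·a0=0.7038·42.524=29.928; a1=16.944 < 29.928 ≤ a1+a2=36.480 → R2 fires; P=7 A=9 D=9 Z=5 S=8
Draw 2: a1=14.120, a2=14.245, a3=4.590, a4=0.469, a0=33.424; τ=−ln(0.6550)/33.424=0.013 → t=0.046; u2·a0=0.6036·33.424=20.175; a1=14.120 < 20.175 ≤ a1+a2=28.365 → R2 fires; P=6 A=10 D=9 Z=4 S=8
Draw 3: a1=11.296, a2=9.768, a3=3.672, a4=0.402, a0=25.138; τ=−ln(0.0259)/25.138=0.145 → t=0.192; u2·a0=0.1720·25.138=4.324 ≤ a1=11.296 → R1 fires; P=6 A=11 D=9 Z=4 S=7
Draw 4: a1=9.884, a2=9.768, a3=3.672, a4=0.402, a0=23.726; τ=−ln(0.6088)/23.726=0.021 → t=0.212; u2·a0=0.5699·23.726=13.521; a1=9.884 < 13.521 ≤ a1+a2=19.652 → R2 fires; P=5 A=12 D=9 Z=3 S=7
Draw 5: a1=7.413, a2=6.105, a3=2.754, a4=0.335, a0=16.607; τ=−ln(0.3498)/16.607=0.063 → t=0.276; u2·a0=0.9906·16.607=16.451; a1+…+a3=16.272 < 16.451 ≤ a1+…+a4=16.607 → R4 fires; P=4 A=12 D=10 Z=3 S=8
Draw 6: a1=8.472, a2=4.884, a3=3.060, a4=0.268, a0=16.684; τ=−ln(0.2497)/16.684=0.083 → t=0.359; u2·a0=0.0572·16.684=0.954 ≤ a1=8.472 → R1 fires; P=4 A=13 D=10 Z=3 S=7
Draw 7: a1=7.413, a2=4.884, a3=3.060, a4=0.268, a0=15.625; τ=−ln(0.5325)/15.625=0.040 → t=0.399; u2·a0=0.6673·15.625=10.427; a1=7.413 < 10.427 ≤ a1+a2=12.297 → R2 fires; P=3 A=14 D=10 Z=2 S=7
Draw 8: a1=4.942, a2=2.442, a3=2.040, a4=0.201, a0=9.625; τ=−ln(0.3857)/9.625=0.099 → t=0.498; u2·a0=0.5381·9.625=5.179; a1=4.942 < 5.179 ≤ a1+a2=7.384 → R2 fires; P=2 A=15 D=10 Z=1 S=7
Draw 9: a1=2.471, a2=0.814, a3=1.020, a4=0.134, a0=4.439; τ=−ln(0.0070)/4.439=1.118 → t=1.616; u2·a0=0.1392·4.439=0.618 ≤ a1=2.471 → R1 fires; P=2 A=16 D=10 Z=1 S=6
Draw 10: a1=2.118, a2=0.814, a3=1.020, a4=0.134, a0=4.086; τ=−ln(0.0383)/4.086=0.798 → t=2.414; u2·a0=0.1662·4.086=0.679 ≤ a1=2.118 → R1 fires; P=2 A=17 D=10 Z=1 S=5
Draw 11: a1=1.765, a2=0.814, a3=1.020, a4=0.134, a0=3.733; τ=−ln(0.9971)/3.733=0.001 → t=2.415; u2·a0=0.1232·3.733=0.460 ≤ a1=1.765 → R1 fires; P=2 A=18 D=10 Z=1 S=4
Draw 12: a1=1.412, a2=0.814, a3=1.020, a4=0.134, a0=3.380; τ=−ln(0.8476)/3.380=0.049 → t=2.464; u2·a0=0.7556·3.380=2.554; a1+a2=2.226 < 2.554 ≤ a1+…+a3=3.246 → R3 fires; P=2 A=18 D=10 Z=0 S=4
Draw 13: a1=0.000, a2=0.000, a3=0.000, a4=0.134, a0=0.134; τ=−ln(0.0437)/0.134=23.361 → t=25.825 > T=4.56: stop.
At T=4.56: P=2 A=18 D=10 Z=0 S=4; the largest is A.

Dominant species at T: A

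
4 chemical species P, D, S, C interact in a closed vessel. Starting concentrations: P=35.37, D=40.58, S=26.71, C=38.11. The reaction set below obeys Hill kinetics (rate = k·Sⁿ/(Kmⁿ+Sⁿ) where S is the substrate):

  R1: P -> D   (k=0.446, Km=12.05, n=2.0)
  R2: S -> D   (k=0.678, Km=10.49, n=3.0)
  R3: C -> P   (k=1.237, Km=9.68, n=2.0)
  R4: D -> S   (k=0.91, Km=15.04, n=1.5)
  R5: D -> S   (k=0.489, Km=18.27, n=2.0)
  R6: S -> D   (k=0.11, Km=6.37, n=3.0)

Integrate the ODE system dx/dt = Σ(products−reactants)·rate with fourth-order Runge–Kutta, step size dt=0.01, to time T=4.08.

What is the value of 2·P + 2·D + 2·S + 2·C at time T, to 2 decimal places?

Value at T = 281.54

Check how each reaction changes W = 2·P + 2·D + 2·S + 2·C (weight of products minus weight of reactants):
R1: P -> D: (2·1) − (2·1) = 2 − 2 = 0
R2: S -> D: (2·1) − (2·1) = 2 − 2 = 0
R3: C -> P: (2·1) − (2·1) = 2 − 2 = 0
R4: D -> S: (2·1) − (2·1) = 2 − 2 = 0
R5: D -> S: (2·1) − (2·1) = 2 − 2 = 0
R6: S -> D: (2·1) − (2·1) = 2 − 2 = 0
Every reaction leaves W unchanged, so W is conserved and no simulation is needed: W(T) = W(0) = 2·35.37 + 2·40.58 + 2·26.71 + 2·38.11 = 281.54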